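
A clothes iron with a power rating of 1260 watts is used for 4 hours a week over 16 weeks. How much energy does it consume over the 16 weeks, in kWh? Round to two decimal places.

80.64 kWh

Runtime = 4 h/week × 16 weeks = 64 h
Energy = 1.26 kW × 64 h = 80.64 kWh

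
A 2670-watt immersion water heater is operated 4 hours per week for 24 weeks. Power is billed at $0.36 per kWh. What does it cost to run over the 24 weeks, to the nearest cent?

$92.28

Runtime = 4 h/week × 24 weeks = 96 h
Energy = 2.67 kW × 96 h = 256.32 kWh
Cost = 256.32 kWh × $0.36/kWh = $92.28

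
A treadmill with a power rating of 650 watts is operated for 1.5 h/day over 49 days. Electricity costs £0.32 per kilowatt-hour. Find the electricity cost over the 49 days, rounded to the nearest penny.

Runtime = 1.5 h/day × 49 days = 73.5 h
Energy = 0.65 kW × 73.5 h = 47.775 kWh
Cost = 47.775 kWh × £0.32/kWh = £15.29

£15.29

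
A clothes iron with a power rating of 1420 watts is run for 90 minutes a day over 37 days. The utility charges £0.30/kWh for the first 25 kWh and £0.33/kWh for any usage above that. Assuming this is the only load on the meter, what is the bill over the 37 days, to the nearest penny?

£25.26

Runtime = 90 min × 37 = 3330 min = 55.5 h
Energy = 1.42 kW × 55.5 h = 78.81 kWh
Tier 1 (0–25 kWh): 25 × £0.30 = £7.5
Above 25 kWh: 53.81 × £0.33 = £17.7573
Bill = £25.26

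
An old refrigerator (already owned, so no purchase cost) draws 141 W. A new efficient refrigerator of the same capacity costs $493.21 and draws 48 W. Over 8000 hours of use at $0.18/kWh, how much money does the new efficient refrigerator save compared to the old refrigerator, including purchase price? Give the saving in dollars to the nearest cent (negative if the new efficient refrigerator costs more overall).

old refrigerator: $0.00 + (141/1000) kW × 8000 h × $0.18 = $0.00 + $203.04 = $203.04
new efficient refrigerator: $493.21 + (48/1000) kW × 8000 h × $0.18 = $493.21 + $69.12 = $562.33
Saving = $203.04 − $562.33 = −$359.29

-$359.29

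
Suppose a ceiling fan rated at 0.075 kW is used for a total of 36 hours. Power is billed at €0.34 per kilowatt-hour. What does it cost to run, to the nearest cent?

Energy = 0.075 kW × 36 h = 2.7 kWh
Cost = 2.7 kWh × €0.34/kWh = €0.92

€0.92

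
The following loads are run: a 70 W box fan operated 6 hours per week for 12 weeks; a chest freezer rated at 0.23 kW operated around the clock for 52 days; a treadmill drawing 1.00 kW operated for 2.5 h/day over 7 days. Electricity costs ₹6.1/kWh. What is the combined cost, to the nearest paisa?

box fan: Runtime = 6 h/week × 12 weeks = 72 h
box fan: 0.07 kW × 72 h = 5.04 kWh
chest freezer: Runtime = 24 h × 52 = 1248 h
chest freezer: 0.23 kW × 1248 h = 287.04 kWh
treadmill: Runtime = 2.5 h/day × 7 days = 17.5 h
treadmill: 1 kW × 17.5 h = 17.5 kWh
Total energy = 309.58 kWh
Cost = 309.58 × ₹6.1 = ₹1888.44

₹1888.44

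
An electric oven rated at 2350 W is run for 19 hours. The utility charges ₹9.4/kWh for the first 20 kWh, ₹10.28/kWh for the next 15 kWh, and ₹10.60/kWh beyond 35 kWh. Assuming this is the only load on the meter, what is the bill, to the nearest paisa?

₹444.49

Energy = 2.35 kW × 19 h = 44.65 kWh
Tier 1 (0–20 kWh): 20 × ₹9.4 = ₹188
Tier 2 (20–35 kWh): 15 × ₹10.28 = ₹154.2
Above 35 kWh: 9.65 × ₹10.60 = ₹102.29
Bill = ₹444.49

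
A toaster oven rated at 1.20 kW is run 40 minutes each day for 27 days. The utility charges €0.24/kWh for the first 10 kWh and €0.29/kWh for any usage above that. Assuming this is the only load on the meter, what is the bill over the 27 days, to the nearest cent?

Runtime = 40 min × 27 = 1080 min = 18 h
Energy = 1.2 kW × 18 h = 21.6 kWh
Tier 1 (0–10 kWh): 10 × €0.24 = €2.4
Above 10 kWh: 11.6 × €0.29 = €3.364
Bill = €5.76

€5.76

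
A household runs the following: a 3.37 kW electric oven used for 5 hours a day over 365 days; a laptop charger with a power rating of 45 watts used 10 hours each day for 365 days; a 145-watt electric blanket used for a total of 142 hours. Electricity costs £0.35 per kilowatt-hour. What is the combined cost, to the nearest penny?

electric oven: Runtime = 5 h/day × 365 days = 1825 h
electric oven: 3.37 kW × 1825 h = 6150.25 kWh
laptop charger: Runtime = 10 h/day × 365 days = 3650 h
laptop charger: 0.045 kW × 3650 h = 164.25 kWh
electric blanket: 0.145 kW × 142 h = 20.59 kWh
Total energy = 6335.09 kWh
Cost = 6335.09 × £0.35 = £2217.28

£2217.28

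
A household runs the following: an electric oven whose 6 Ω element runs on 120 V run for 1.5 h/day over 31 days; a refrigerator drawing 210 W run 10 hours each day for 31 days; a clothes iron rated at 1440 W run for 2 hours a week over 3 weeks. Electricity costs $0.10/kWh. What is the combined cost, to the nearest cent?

$18.53

electric oven: Power = V²/R = 120²/6 = 2400 W = 2.4 kW
electric oven: Runtime = 1.5 h/day × 31 days = 46.5 h
electric oven: 2.4 kW × 46.5 h = 111.6 kWh
refrigerator: Runtime = 10 h/day × 31 days = 310 h
refrigerator: 0.21 kW × 310 h = 65.1 kWh
clothes iron: Runtime = 2 h/week × 3 weeks = 6 h
clothes iron: 1.44 kW × 6 h = 8.64 kWh
Total energy = 185.34 kWh
Cost = 185.34 × $0.10 = $18.53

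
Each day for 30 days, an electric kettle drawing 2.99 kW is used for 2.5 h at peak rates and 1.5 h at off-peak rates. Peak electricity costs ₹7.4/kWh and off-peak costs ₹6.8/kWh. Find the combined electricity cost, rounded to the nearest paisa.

₹2574.39

Peak energy = 2.99 kW × 2.5 h × 30 = 224.25 kWh
Off-peak energy = 2.99 kW × 1.5 h × 30 = 134.55 kWh
Cost = 224.25 × ₹7.4 + 134.55 × ₹6.8 = ₹1659.45 + ₹914.94 = ₹2574.39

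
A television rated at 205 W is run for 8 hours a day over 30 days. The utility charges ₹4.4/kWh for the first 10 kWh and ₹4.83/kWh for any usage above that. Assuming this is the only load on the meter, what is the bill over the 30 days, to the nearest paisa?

₹233.34

Runtime = 8 h/day × 30 days = 240 h
Energy = 0.205 kW × 240 h = 49.2 kWh
Tier 1 (0–10 kWh): 10 × ₹4.4 = ₹44
Above 10 kWh: 39.2 × ₹4.83 = ₹189.336
Bill = ₹233.34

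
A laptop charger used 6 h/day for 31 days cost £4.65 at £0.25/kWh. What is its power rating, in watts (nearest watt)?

100 W

Energy = £4.65 ÷ £0.25/kWh = 18.6 kWh
Runtime = 6 h/day × 31 days = 186 h
Power = 18.6 kWh ÷ 186 h = 0.1 kW = 100 W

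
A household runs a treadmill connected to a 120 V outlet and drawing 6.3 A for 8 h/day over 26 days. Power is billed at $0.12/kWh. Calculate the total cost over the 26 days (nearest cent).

$18.87

Power = 6.3 A × 120 V = 756 W = 0.756 kW
Runtime = 8 h/day × 26 days = 208 h
Energy = 0.756 kW × 208 h = 157.248 kWh
Cost = 157.248 kWh × $0.12/kWh = $18.87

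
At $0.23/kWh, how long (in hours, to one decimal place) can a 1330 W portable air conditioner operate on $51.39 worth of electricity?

Energy available = $51.39 ÷ $0.23/kWh = 223.4348 kWh
Hours = 223.4348 kWh ÷ 1.33 kW = 168.0 h

168.0 h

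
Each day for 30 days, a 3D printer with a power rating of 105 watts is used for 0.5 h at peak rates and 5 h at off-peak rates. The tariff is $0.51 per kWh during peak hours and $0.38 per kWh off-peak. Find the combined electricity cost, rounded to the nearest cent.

$6.79

Peak energy = 0.105 kW × 0.5 h × 30 = 1.575 kWh
Off-peak energy = 0.105 kW × 5 h × 30 = 15.75 kWh
Cost = 1.575 × $0.51 + 15.75 × $0.38 = $0.80325 + $5.985 = $6.79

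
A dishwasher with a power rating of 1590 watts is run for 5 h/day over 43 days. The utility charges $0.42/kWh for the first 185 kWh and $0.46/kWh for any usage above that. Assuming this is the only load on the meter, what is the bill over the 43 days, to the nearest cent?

Runtime = 5 h/day × 43 days = 215 h
Energy = 1.59 kW × 215 h = 341.85 kWh
Tier 1 (0–185 kWh): 185 × $0.42 = $77.7
Above 185 kWh: 156.85 × $0.46 = $72.151
Bill = $149.85

$149.85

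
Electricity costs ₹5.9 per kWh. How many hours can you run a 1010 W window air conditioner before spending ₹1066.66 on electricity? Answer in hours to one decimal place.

179.0 h

Energy available = ₹1066.66 ÷ ₹5.9/kWh = 180.7898 kWh
Hours = 180.7898 kWh ÷ 1.01 kW = 179.0 h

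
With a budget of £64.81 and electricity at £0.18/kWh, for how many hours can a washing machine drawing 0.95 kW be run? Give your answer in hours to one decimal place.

379.0 h

Energy available = £64.81 ÷ £0.18/kWh = 360.0556 kWh
Hours = 360.0556 kWh ÷ 0.95 kW = 379.0 h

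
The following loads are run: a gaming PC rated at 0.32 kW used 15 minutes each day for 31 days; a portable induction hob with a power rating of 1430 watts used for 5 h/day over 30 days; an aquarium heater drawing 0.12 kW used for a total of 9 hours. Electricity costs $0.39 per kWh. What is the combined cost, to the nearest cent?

$85.04

gaming PC: Runtime = 15 min × 31 = 465 min = 7.75 h
gaming PC: 0.32 kW × 7.75 h = 2.48 kWh
portable induction hob: Runtime = 5 h/day × 30 days = 150 h
portable induction hob: 1.43 kW × 150 h = 214.5 kWh
aquarium heater: 0.12 kW × 9 h = 1.08 kWh
Total energy = 218.06 kWh
Cost = 218.06 × $0.39 = $85.04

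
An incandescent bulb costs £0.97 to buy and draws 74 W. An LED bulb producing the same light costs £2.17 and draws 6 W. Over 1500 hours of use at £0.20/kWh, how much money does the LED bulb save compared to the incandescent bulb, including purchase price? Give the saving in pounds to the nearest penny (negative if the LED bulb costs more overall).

incandescent bulb: £0.97 + (74/1000) kW × 1500 h × £0.20 = £0.97 + £22.2 = £23.17
LED bulb: £2.17 + (6/1000) kW × 1500 h × £0.20 = £2.17 + £1.8 = £3.97
Saving = £23.17 − £3.97 = £19.2

£19.20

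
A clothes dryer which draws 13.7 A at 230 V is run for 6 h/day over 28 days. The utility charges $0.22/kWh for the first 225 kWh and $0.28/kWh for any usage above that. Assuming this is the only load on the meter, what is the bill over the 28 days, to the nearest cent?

Power = 13.7 A × 230 V = 3151 W = 3.151 kW
Runtime = 6 h/day × 28 days = 168 h
Energy = 3.151 kW × 168 h = 529.368 kWh
Tier 1 (0–225 kWh): 225 × $0.22 = $49.5
Above 225 kWh: 304.368 × $0.28 = $85.22304
Bill = $134.72

$134.72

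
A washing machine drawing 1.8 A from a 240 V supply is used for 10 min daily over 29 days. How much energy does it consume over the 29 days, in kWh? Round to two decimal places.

Power = 1.8 A × 240 V = 432 W = 0.432 kW
Runtime = 10 min × 29 = 290 min = 4.833333… h
Energy = 0.432 kW × 4.833333… h = 2.088 kWh ≈ 2.09 kWh

2.09 kWh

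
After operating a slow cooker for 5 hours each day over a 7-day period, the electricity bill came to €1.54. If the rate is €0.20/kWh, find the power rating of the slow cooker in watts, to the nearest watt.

Energy = €1.54 ÷ €0.20/kWh = 7.7 kWh
Runtime = 5 h/day × 7 days = 35 h
Power = 7.7 kWh ÷ 35 h = 0.22 kW = 220 W

220 W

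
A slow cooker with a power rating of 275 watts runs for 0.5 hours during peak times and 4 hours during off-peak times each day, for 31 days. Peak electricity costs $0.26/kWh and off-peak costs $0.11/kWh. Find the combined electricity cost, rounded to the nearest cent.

$4.86

Peak energy = 0.275 kW × 0.5 h × 31 = 4.2625 kWh
Off-peak energy = 0.275 kW × 4 h × 31 = 34.1 kWh
Cost = 4.2625 × $0.26 + 34.1 × $0.11 = $1.10825 + $3.751 = $4.86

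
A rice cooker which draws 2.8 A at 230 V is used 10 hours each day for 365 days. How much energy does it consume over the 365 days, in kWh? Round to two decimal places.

Power = 2.8 A × 230 V = 644 W = 0.644 kW
Runtime = 10 h/day × 365 days = 3650 h
Energy = 0.644 kW × 3650 h = 2350.6 kWh

2350.60 kWh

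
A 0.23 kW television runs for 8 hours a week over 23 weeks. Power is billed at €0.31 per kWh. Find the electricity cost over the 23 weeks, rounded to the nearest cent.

€13.12

Runtime = 8 h/week × 23 weeks = 184 h
Energy = 0.23 kW × 184 h = 42.32 kWh
Cost = 42.32 kWh × €0.31/kWh = €13.12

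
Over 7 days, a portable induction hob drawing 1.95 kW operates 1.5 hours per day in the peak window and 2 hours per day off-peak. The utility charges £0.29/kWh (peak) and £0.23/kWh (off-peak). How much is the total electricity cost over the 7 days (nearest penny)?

Peak energy = 1.95 kW × 1.5 h × 7 = 20.475 kWh
Off-peak energy = 1.95 kW × 2 h × 7 = 27.3 kWh
Cost = 20.475 × £0.29 + 27.3 × £0.23 = £5.93775 + £6.279 = £12.22

£12.22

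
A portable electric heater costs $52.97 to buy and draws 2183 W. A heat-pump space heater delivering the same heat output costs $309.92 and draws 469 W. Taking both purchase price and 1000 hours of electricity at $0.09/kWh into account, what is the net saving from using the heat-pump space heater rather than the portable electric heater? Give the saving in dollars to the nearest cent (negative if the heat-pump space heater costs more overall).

-$102.69

portable electric heater: $52.97 + (2183/1000) kW × 1000 h × $0.09 = $52.97 + $196.47 = $249.44
heat-pump space heater: $309.92 + (469/1000) kW × 1000 h × $0.09 = $309.92 + $42.21 = $352.13
Saving = $249.44 − $352.13 = −$102.69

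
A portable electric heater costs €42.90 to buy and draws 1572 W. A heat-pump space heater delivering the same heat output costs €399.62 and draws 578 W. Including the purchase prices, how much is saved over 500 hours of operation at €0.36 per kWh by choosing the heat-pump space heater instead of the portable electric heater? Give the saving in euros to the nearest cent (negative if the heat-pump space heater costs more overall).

portable electric heater: €42.90 + (1572/1000) kW × 500 h × €0.36 = €42.90 + €282.96 = €325.86
heat-pump space heater: €399.62 + (578/1000) kW × 500 h × €0.36 = €399.62 + €104.04 = €503.66
Saving = €325.86 − €503.66 = −€177.8

-€177.80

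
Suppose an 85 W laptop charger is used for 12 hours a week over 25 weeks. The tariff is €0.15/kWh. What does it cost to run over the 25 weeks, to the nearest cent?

Runtime = 12 h/week × 25 weeks = 300 h
Energy = 0.085 kW × 300 h = 25.5 kWh
Cost = 25.5 kWh × €0.15/kWh = €3.83

€3.83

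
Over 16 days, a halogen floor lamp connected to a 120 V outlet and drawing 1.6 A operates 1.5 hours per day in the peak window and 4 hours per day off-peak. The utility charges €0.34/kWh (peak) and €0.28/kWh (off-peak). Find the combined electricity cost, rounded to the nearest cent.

€5.01

Power = 1.6 A × 120 V = 192 W = 0.192 kW
Peak energy = 0.192 kW × 1.5 h × 16 = 4.608 kWh
Off-peak energy = 0.192 kW × 4 h × 16 = 12.288 kWh
Cost = 4.608 × €0.34 + 12.288 × €0.28 = €1.56672 + €3.44064 = €5.01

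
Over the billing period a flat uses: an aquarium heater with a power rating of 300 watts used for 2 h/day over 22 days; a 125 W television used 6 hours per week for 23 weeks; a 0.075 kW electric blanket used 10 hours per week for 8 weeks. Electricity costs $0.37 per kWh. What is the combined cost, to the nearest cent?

aquarium heater: Runtime = 2 h/day × 22 days = 44 h
aquarium heater: 0.3 kW × 44 h = 13.2 kWh
television: Runtime = 6 h/week × 23 weeks = 138 h
television: 0.125 kW × 138 h = 17.25 kWh
electric blanket: Runtime = 10 h/week × 8 weeks = 80 h
electric blanket: 0.075 kW × 80 h = 6 kWh
Total energy = 36.45 kWh
Cost = 36.45 × $0.37 = $13.49

$13.49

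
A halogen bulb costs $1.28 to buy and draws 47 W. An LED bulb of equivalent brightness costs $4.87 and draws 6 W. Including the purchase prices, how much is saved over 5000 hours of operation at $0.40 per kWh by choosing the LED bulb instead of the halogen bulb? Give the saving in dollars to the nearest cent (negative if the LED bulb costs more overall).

halogen bulb: $1.28 + (47/1000) kW × 5000 h × $0.40 = $1.28 + $94 = $95.28
LED bulb: $4.87 + (6/1000) kW × 5000 h × $0.40 = $4.87 + $12 = $16.87
Saving = $95.28 − $16.87 = $78.41

$78.41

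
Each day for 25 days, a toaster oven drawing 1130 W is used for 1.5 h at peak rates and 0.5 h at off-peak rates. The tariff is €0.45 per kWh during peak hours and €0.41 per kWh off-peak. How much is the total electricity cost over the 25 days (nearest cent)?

€24.86

Peak energy = 1.13 kW × 1.5 h × 25 = 42.375 kWh
Off-peak energy = 1.13 kW × 0.5 h × 25 = 14.125 kWh
Cost = 42.375 × €0.45 + 14.125 × €0.41 = €19.06875 + €5.79125 = €24.86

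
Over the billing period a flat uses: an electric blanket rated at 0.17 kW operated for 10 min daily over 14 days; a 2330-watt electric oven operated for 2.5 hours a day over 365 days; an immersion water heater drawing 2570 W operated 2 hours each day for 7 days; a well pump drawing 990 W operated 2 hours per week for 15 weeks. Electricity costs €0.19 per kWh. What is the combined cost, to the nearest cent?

€416.52

electric blanket: Runtime = 10 min × 14 = 140 min = 2.333333… h
electric blanket: 0.17 kW × 2.333333… h = 0.396666… kWh
electric oven: Runtime = 2.5 h/day × 365 days = 912.5 h
electric oven: 2.33 kW × 912.5 h = 2126.125 kWh
immersion water heater: Runtime = 2 h/day × 7 days = 14 h
immersion water heater: 2.57 kW × 14 h = 35.98 kWh
well pump: Runtime = 2 h/week × 15 weeks = 30 h
well pump: 0.99 kW × 30 h = 29.7 kWh
Total energy = 2192.201666… kWh
Cost = 2192.201666… × €0.19 = €416.52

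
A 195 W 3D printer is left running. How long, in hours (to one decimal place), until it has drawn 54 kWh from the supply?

Hours = 54 kWh ÷ 0.195 kW = 276.9 h

276.9 h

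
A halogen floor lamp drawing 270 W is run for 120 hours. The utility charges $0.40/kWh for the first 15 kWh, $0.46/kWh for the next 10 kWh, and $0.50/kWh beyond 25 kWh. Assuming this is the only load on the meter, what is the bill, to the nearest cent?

$14.30

Energy = 0.27 kW × 120 h = 32.4 kWh
Tier 1 (0–15 kWh): 15 × $0.40 = $6
Tier 2 (15–25 kWh): 10 × $0.46 = $4.6
Above 25 kWh: 7.4 × $0.50 = $3.7
Bill = $14.30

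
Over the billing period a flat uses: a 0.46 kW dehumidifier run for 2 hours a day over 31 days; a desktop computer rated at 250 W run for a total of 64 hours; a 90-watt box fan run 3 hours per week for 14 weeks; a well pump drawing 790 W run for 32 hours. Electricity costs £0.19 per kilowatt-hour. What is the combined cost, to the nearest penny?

£13.98

dehumidifier: Runtime = 2 h/day × 31 days = 62 h
dehumidifier: 0.46 kW × 62 h = 28.52 kWh
desktop computer: 0.25 kW × 64 h = 16 kWh
box fan: Runtime = 3 h/week × 14 weeks = 42 h
box fan: 0.09 kW × 42 h = 3.78 kWh
well pump: 0.79 kW × 32 h = 25.28 kWh
Total energy = 73.58 kWh
Cost = 73.58 × £0.19 = £13.98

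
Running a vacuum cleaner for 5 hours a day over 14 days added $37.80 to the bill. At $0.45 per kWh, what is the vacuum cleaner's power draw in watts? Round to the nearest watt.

Energy = $37.80 ÷ $0.45/kWh = 84 kWh
Runtime = 5 h/day × 14 days = 70 h
Power = 84 kWh ÷ 70 h = 1.2 kW = 1200 W

1200 W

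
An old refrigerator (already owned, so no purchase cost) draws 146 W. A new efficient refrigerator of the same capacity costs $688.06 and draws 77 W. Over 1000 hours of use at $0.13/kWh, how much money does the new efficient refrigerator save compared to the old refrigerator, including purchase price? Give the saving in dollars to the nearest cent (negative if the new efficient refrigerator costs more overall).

old refrigerator: $0.00 + (146/1000) kW × 1000 h × $0.13 = $0.00 + $18.98 = $18.98
new efficient refrigerator: $688.06 + (77/1000) kW × 1000 h × $0.13 = $688.06 + $10.01 = $698.07
Saving = $18.98 − $698.07 = −$679.09

-$679.09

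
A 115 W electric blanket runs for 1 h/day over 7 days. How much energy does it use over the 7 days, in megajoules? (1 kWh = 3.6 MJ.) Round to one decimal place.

Runtime = 1 h/day × 7 days = 7 h
Energy = 0.115 kW × 7 h = 0.805 kWh
= 0.805 × 3.6 MJ = 2.9 MJ

2.9 MJ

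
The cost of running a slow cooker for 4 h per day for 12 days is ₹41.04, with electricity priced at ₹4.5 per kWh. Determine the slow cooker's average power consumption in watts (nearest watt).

190 W

Energy = ₹41.04 ÷ ₹4.5/kWh = 9.12 kWh
Runtime = 4 h/day × 12 days = 48 h
Power = 9.12 kWh ÷ 48 h = 0.19 kW = 190 W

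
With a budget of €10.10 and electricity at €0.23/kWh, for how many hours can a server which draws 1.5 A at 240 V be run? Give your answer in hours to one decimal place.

Power = 1.5 A × 240 V = 360 W = 0.36 kW
Energy available = €10.10 ÷ €0.23/kWh = 43.913 kWh
Hours = 43.913 kWh ÷ 0.36 kW = 122.0 h

122.0 h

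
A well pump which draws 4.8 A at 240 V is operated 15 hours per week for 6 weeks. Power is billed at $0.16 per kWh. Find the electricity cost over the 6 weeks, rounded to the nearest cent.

$16.59

Power = 4.8 A × 240 V = 1152 W = 1.152 kW
Runtime = 15 h/week × 6 weeks = 90 h
Energy = 1.152 kW × 90 h = 103.68 kWh
Cost = 103.68 kWh × $0.16/kWh = $16.59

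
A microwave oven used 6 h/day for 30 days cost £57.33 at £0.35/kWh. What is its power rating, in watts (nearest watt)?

Energy = £57.33 ÷ £0.35/kWh = 163.8 kWh
Runtime = 6 h/day × 30 days = 180 h
Power = 163.8 kWh ÷ 180 h = 0.91 kW = 910 W

910 W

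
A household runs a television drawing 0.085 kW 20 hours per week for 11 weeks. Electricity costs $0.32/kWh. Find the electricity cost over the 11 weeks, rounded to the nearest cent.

Runtime = 20 h/week × 11 weeks = 220 h
Energy = 0.085 kW × 220 h = 18.7 kWh
Cost = 18.7 kWh × $0.32/kWh = $5.98

$5.98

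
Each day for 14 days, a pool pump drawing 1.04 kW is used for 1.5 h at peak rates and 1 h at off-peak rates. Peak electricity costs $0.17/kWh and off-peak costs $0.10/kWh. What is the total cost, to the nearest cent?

$5.17

Peak energy = 1.04 kW × 1.5 h × 14 = 21.84 kWh
Off-peak energy = 1.04 kW × 1 h × 14 = 14.56 kWh
Cost = 21.84 × $0.17 + 14.56 × $0.10 = $3.7128 + $1.456 = $5.17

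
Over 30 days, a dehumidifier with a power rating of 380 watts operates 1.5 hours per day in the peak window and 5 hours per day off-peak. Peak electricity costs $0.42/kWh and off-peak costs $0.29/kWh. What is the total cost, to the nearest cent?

$23.71

Peak energy = 0.38 kW × 1.5 h × 30 = 17.1 kWh
Off-peak energy = 0.38 kW × 5 h × 30 = 57 kWh
Cost = 17.1 × $0.42 + 57 × $0.29 = $7.182 + $16.53 = $23.71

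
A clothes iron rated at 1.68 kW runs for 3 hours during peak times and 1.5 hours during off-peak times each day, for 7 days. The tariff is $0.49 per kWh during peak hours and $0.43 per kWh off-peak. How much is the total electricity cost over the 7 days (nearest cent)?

$24.87

Peak energy = 1.68 kW × 3 h × 7 = 35.28 kWh
Off-peak energy = 1.68 kW × 1.5 h × 7 = 17.64 kWh
Cost = 35.28 × $0.49 + 17.64 × $0.43 = $17.2872 + $7.5852 = $24.87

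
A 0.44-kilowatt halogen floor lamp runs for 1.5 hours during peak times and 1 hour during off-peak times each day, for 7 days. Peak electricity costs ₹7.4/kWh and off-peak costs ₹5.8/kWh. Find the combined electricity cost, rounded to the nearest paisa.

Peak energy = 0.44 kW × 1.5 h × 7 = 4.62 kWh
Off-peak energy = 0.44 kW × 1 h × 7 = 3.08 kWh
Cost = 4.62 × ₹7.4 + 3.08 × ₹5.8 = ₹34.188 + ₹17.864 = ₹52.05

₹52.05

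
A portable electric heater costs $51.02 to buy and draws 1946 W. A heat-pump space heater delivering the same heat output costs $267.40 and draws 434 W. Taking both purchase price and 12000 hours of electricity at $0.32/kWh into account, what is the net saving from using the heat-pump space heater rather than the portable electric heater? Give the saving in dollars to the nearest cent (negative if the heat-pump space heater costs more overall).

$5589.70

portable electric heater: $51.02 + (1946/1000) kW × 12000 h × $0.32 = $51.02 + $7472.64 = $7523.66
heat-pump space heater: $267.40 + (434/1000) kW × 12000 h × $0.32 = $267.40 + $1666.56 = $1933.96
Saving = $7523.66 − $1933.96 = $5589.7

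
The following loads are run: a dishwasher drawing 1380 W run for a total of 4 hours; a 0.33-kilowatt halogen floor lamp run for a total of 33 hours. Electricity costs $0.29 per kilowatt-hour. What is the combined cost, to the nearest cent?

$4.76

dishwasher: 1.38 kW × 4 h = 5.52 kWh
halogen floor lamp: 0.33 kW × 33 h = 10.89 kWh
Total energy = 16.41 kWh
Cost = 16.41 × $0.29 = $4.76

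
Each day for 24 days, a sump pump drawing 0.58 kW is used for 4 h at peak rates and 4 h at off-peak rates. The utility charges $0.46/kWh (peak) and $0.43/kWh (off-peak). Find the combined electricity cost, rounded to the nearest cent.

$49.56

Peak energy = 0.58 kW × 4 h × 24 = 55.68 kWh
Off-peak energy = 0.58 kW × 4 h × 24 = 55.68 kWh
Cost = 55.68 × $0.46 + 55.68 × $0.43 = $25.6128 + $23.9424 = $49.56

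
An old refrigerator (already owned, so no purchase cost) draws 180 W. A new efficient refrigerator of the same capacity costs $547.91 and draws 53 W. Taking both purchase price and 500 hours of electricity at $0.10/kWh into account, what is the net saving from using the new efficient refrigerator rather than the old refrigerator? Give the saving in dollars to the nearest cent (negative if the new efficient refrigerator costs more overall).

old refrigerator: $0.00 + (180/1000) kW × 500 h × $0.10 = $0.00 + $9 = $9
new efficient refrigerator: $547.91 + (53/1000) kW × 500 h × $0.10 = $547.91 + $2.65 = $550.56
Saving = $9 − $550.56 = −$541.56

-$541.56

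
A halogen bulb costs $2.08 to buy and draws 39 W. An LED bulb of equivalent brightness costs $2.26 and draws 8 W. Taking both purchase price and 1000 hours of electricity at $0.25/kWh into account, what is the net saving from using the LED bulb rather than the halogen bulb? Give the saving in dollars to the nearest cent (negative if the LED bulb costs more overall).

halogen bulb: $2.08 + (39/1000) kW × 1000 h × $0.25 = $2.08 + $9.75 = $11.83
LED bulb: $2.26 + (8/1000) kW × 1000 h × $0.25 = $2.26 + $2 = $4.26
Saving = $11.83 − $4.26 = $7.57

$7.57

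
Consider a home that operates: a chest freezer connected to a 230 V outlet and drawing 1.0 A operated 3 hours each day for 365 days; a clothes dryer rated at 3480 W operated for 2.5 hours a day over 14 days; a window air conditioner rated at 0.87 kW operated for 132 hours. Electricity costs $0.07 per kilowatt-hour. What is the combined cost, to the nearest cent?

$34.19

chest freezer: Power = 1.0 A × 230 V = 230 W = 0.23 kW
chest freezer: Runtime = 3 h/day × 365 days = 1095 h
chest freezer: 0.23 kW × 1095 h = 251.85 kWh
clothes dryer: Runtime = 2.5 h/day × 14 days = 35 h
clothes dryer: 3.48 kW × 35 h = 121.8 kWh
window air conditioner: 0.87 kW × 132 h = 114.84 kWh
Total energy = 488.49 kWh
Cost = 488.49 × $0.07 = $34.19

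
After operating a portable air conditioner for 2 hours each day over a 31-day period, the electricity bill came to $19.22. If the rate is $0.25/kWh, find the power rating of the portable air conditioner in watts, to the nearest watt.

1240 W

Energy = $19.22 ÷ $0.25/kWh = 76.88 kWh
Runtime = 2 h/day × 31 days = 62 h
Power = 76.88 kWh ÷ 62 h = 1.24 kW = 1240 W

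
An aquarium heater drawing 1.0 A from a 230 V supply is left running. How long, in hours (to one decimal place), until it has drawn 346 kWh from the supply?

Power = 1.0 A × 230 V = 230 W = 0.23 kW
Hours = 346 kWh ÷ 0.23 kW = 1504.3 h

1504.3 h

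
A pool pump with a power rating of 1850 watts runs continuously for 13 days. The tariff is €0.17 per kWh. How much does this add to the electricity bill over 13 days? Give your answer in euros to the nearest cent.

€98.12

Runtime = 24 h × 13 = 312 h
Energy = 1.85 kW × 312 h = 577.2 kWh
Cost = 577.2 kWh × €0.17/kWh = €98.12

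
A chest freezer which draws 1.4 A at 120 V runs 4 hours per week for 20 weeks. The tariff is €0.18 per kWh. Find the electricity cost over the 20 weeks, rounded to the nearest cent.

Power = 1.4 A × 120 V = 168 W = 0.168 kW
Runtime = 4 h/week × 20 weeks = 80 h
Energy = 0.168 kW × 80 h = 13.44 kWh
Cost = 13.44 kWh × €0.18/kWh = €2.42

€2.42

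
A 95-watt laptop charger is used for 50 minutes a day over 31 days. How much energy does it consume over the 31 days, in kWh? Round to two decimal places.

Runtime = 50 min × 31 = 1550 min = 25.833333… h
Energy = 0.095 kW × 25.833333… h = 2.454166… kWh ≈ 2.45 kWh

2.45 kWh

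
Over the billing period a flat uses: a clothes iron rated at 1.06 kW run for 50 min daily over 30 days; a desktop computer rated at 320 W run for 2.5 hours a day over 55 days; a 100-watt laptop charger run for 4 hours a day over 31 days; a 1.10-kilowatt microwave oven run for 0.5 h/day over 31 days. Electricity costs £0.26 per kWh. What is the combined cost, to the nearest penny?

£25.99

clothes iron: Runtime = 50 min × 30 = 1500 min = 25 h
clothes iron: 1.06 kW × 25 h = 26.5 kWh
desktop computer: Runtime = 2.5 h/day × 55 days = 137.5 h
desktop computer: 0.32 kW × 137.5 h = 44 kWh
laptop charger: Runtime = 4 h/day × 31 days = 124 h
laptop charger: 0.1 kW × 124 h = 12.4 kWh
microwave oven: Runtime = 0.5 h/day × 31 days = 15.5 h
microwave oven: 1.1 kW × 15.5 h = 17.05 kWh
Total energy = 99.95 kWh
Cost = 99.95 × £0.26 = £25.99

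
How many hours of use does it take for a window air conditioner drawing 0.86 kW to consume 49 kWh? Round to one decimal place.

Hours = 49 kWh ÷ 0.86 kW = 57.0 h

57.0 h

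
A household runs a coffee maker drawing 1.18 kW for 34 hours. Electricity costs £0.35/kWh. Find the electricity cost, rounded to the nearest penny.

Energy = 1.18 kW × 34 h = 40.12 kWh
Cost = 40.12 kWh × £0.35/kWh = £14.04

£14.04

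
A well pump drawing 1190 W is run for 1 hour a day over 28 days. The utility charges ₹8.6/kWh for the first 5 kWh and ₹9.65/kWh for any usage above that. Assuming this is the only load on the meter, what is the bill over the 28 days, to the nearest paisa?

Runtime = 1 h/day × 28 days = 28 h
Energy = 1.19 kW × 28 h = 33.32 kWh
Tier 1 (0–5 kWh): 5 × ₹8.6 = ₹43
Above 5 kWh: 28.32 × ₹9.65 = ₹273.288
Bill = ₹316.29

₹316.29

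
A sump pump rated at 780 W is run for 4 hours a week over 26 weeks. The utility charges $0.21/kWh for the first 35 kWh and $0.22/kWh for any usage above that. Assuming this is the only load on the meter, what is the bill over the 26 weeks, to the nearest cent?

Runtime = 4 h/week × 26 weeks = 104 h
Energy = 0.78 kW × 104 h = 81.12 kWh
Tier 1 (0–35 kWh): 35 × $0.21 = $7.35
Above 35 kWh: 46.12 × $0.22 = $10.1464
Bill = $17.50

$17.50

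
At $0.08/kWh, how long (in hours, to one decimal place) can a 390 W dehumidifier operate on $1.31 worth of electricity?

42.0 h

Energy available = $1.31 ÷ $0.08/kWh = 16.375 kWh
Hours = 16.375 kWh ÷ 0.39 kW = 42.0 h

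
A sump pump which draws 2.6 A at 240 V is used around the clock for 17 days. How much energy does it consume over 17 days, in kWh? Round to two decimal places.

Power = 2.6 A × 240 V = 624 W = 0.624 kW
Runtime = 24 h × 17 = 408 h
Energy = 0.624 kW × 408 h = 254.592 kWh ≈ 254.59 kWh

254.59 kWh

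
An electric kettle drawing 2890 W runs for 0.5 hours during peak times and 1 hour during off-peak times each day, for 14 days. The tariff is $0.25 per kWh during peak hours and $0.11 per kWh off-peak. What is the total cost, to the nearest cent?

$9.51

Peak energy = 2.89 kW × 0.5 h × 14 = 20.23 kWh
Off-peak energy = 2.89 kW × 1 h × 14 = 40.46 kWh
Cost = 20.23 × $0.25 + 40.46 × $0.11 = $5.0575 + $4.4506 = $9.51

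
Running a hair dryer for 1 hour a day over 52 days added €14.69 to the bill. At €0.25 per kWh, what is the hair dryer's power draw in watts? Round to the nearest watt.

Energy = €14.69 ÷ €0.25/kWh = 58.76 kWh
Runtime = 1 h/day × 52 days = 52 h
Power = 58.76 kWh ÷ 52 h = 1.13 kW = 1130 W

1130 W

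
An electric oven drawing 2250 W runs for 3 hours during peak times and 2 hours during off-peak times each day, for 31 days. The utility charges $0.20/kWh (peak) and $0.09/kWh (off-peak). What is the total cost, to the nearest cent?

Peak energy = 2.25 kW × 3 h × 31 = 209.25 kWh
Off-peak energy = 2.25 kW × 2 h × 31 = 139.5 kWh
Cost = 209.25 × $0.20 + 139.5 × $0.09 = $41.85 + $12.555 = $54.41

$54.41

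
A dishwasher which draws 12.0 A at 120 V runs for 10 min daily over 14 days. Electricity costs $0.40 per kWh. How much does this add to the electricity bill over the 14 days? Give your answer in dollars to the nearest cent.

Power = 12.0 A × 120 V = 1440 W = 1.44 kW
Runtime = 10 min × 14 = 140 min = 2.333333… h
Energy = 1.44 kW × 2.333333… h = 3.36 kWh
Cost = 3.36 kWh × $0.40/kWh = $1.34

$1.34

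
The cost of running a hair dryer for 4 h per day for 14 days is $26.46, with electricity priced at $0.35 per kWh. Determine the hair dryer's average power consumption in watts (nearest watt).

Energy = $26.46 ÷ $0.35/kWh = 75.6 kWh
Runtime = 4 h/day × 14 days = 56 h
Power = 75.6 kWh ÷ 56 h = 1.35 kW = 1350 W

1350 W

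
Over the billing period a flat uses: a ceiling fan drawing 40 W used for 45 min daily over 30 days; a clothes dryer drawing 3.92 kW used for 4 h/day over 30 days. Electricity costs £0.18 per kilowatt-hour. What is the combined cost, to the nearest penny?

ceiling fan: Runtime = 45 min × 30 = 1350 min = 22.5 h
ceiling fan: 0.04 kW × 22.5 h = 0.9 kWh
clothes dryer: Runtime = 4 h/day × 30 days = 120 h
clothes dryer: 3.92 kW × 120 h = 470.4 kWh
Total energy = 471.3 kWh
Cost = 471.3 × £0.18 = £84.83

£84.83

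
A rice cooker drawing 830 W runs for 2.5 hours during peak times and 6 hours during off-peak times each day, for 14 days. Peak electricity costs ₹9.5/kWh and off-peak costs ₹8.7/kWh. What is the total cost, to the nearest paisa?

₹882.54

Peak energy = 0.83 kW × 2.5 h × 14 = 29.05 kWh
Off-peak energy = 0.83 kW × 6 h × 14 = 69.72 kWh
Cost = 29.05 × ₹9.5 + 69.72 × ₹8.7 = ₹275.975 + ₹606.564 = ₹882.54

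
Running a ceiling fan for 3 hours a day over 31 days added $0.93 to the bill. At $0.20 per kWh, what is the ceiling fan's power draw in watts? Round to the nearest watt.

50 W

Energy = $0.93 ÷ $0.20/kWh = 4.65 kWh
Runtime = 3 h/day × 31 days = 93 h
Power = 4.65 kWh ÷ 93 h = 0.05 kW = 50 W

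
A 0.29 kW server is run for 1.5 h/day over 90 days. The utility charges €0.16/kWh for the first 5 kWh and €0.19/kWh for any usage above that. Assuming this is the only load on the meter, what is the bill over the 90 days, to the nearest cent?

€7.29

Runtime = 1.5 h/day × 90 days = 135 h
Energy = 0.29 kW × 135 h = 39.15 kWh
Tier 1 (0–5 kWh): 5 × €0.16 = €0.8
Above 5 kWh: 34.15 × €0.19 = €6.4885
Bill = €7.29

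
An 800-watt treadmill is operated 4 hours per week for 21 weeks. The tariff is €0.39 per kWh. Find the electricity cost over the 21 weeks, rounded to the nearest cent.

Runtime = 4 h/week × 21 weeks = 84 h
Energy = 0.8 kW × 84 h = 67.2 kWh
Cost = 67.2 kWh × €0.39/kWh = €26.21

€26.21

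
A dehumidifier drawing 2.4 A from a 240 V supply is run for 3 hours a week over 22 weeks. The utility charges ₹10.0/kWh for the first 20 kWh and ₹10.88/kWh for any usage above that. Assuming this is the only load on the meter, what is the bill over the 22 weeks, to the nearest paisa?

₹396.01

Power = 2.4 A × 240 V = 576 W = 0.576 kW
Runtime = 3 h/week × 22 weeks = 66 h
Energy = 0.576 kW × 66 h = 38.016 kWh
Tier 1 (0–20 kWh): 20 × ₹10.0 = ₹200
Above 20 kWh: 18.016 × ₹10.88 = ₹196.01408
Bill = ₹396.01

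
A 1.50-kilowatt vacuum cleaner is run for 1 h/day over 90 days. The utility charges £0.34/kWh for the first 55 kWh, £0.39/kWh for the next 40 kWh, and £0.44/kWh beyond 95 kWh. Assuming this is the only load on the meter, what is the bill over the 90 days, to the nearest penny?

£51.90

Runtime = 1 h/day × 90 days = 90 h
Energy = 1.5 kW × 90 h = 135 kWh
Tier 1 (0–55 kWh): 55 × £0.34 = £18.7
Tier 2 (55–95 kWh): 40 × £0.39 = £15.6
Above 95 kWh: 40 × £0.44 = £17.6
Bill = £51.90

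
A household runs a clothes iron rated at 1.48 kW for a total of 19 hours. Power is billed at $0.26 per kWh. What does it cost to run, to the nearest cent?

Energy = 1.48 kW × 19 h = 28.12 kWh
Cost = 28.12 kWh × $0.26/kWh = $7.31

$7.31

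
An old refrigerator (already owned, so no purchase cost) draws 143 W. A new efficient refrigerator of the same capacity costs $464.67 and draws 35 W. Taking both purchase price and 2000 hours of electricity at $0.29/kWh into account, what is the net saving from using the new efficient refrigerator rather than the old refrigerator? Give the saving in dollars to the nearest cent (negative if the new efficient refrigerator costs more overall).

-$402.03

old refrigerator: $0.00 + (143/1000) kW × 2000 h × $0.29 = $0.00 + $82.94 = $82.94
new efficient refrigerator: $464.67 + (35/1000) kW × 2000 h × $0.29 = $464.67 + $20.3 = $484.97
Saving = $82.94 − $484.97 = −$402.03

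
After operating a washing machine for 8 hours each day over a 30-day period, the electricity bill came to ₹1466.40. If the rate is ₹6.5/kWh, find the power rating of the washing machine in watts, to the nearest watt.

Energy = ₹1466.40 ÷ ₹6.5/kWh = 225.6 kWh
Runtime = 8 h/day × 30 days = 240 h
Power = 225.6 kWh ÷ 240 h = 0.94 kW = 940 W

940 W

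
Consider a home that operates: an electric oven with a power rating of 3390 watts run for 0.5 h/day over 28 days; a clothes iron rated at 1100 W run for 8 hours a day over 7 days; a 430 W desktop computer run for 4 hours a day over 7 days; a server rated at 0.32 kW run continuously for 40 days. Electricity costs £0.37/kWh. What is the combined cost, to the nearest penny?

£158.47

electric oven: Runtime = 0.5 h/day × 28 days = 14 h
electric oven: 3.39 kW × 14 h = 47.46 kWh
clothes iron: Runtime = 8 h/day × 7 days = 56 h
clothes iron: 1.1 kW × 56 h = 61.6 kWh
desktop computer: Runtime = 4 h/day × 7 days = 28 h
desktop computer: 0.43 kW × 28 h = 12.04 kWh
server: Runtime = 24 h × 40 = 960 h
server: 0.32 kW × 960 h = 307.2 kWh
Total energy = 428.3 kWh
Cost = 428.3 × £0.37 = £158.47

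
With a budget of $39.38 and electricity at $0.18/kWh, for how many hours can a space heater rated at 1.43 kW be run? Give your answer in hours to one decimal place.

153.0 h

Energy available = $39.38 ÷ $0.18/kWh = 218.7778 kWh
Hours = 218.7778 kWh ÷ 1.43 kW = 153.0 h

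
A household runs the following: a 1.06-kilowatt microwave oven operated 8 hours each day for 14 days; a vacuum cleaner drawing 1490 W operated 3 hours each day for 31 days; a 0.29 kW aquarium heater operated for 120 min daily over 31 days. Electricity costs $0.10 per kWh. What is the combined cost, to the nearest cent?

$27.53

microwave oven: Runtime = 8 h/day × 14 days = 112 h
microwave oven: 1.06 kW × 112 h = 118.72 kWh
vacuum cleaner: Runtime = 3 h/day × 31 days = 93 h
vacuum cleaner: 1.49 kW × 93 h = 138.57 kWh
aquarium heater: Runtime = 120 min × 31 = 3720 min = 62 h
aquarium heater: 0.29 kW × 62 h = 17.98 kWh
Total energy = 275.27 kWh
Cost = 275.27 × $0.10 = $27.53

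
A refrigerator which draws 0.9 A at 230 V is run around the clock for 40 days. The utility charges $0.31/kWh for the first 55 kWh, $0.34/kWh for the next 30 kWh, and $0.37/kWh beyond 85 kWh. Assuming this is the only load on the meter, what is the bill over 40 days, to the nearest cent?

$69.33

Power = 0.9 A × 230 V = 207 W = 0.207 kW
Runtime = 24 h × 40 = 960 h
Energy = 0.207 kW × 960 h = 198.72 kWh
Tier 1 (0–55 kWh): 55 × $0.31 = $17.05
Tier 2 (55–85 kWh): 30 × $0.34 = $10.2
Above 85 kWh: 113.72 × $0.37 = $42.0764
Bill = $69.33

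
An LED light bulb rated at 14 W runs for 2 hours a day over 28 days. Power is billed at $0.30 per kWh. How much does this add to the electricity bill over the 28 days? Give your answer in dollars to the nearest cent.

Runtime = 2 h/day × 28 days = 56 h
Energy = 0.014 kW × 56 h = 0.784 kWh
Cost = 0.784 kWh × $0.30/kWh = $0.24

$0.24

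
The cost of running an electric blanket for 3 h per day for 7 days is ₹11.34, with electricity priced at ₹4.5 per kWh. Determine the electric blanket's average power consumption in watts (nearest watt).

Energy = ₹11.34 ÷ ₹4.5/kWh = 2.52 kWh
Runtime = 3 h/day × 7 days = 21 h
Power = 2.52 kWh ÷ 21 h = 0.12 kW = 120 W

120 W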